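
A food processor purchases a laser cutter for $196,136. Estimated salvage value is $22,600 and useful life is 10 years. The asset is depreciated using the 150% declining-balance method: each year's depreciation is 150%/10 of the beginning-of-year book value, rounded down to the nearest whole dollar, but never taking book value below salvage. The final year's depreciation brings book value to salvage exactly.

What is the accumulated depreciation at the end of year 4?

$93,750

Depreciable base = $196,136 − $22,600 = $173,536.
Year 1: ⌊$196,136 × 150%/10⌋ = $29,420. Book value $166,716.
Year 2: ⌊$166,716 × 150%/10⌋ = $25,007. Book value $141,709.
Year 3: ⌊$141,709 × 150%/10⌋ = $21,256. Book value $120,453.
Year 4: ⌊$120,453 × 150%/10⌋ = $18,067. Book value $102,386.
Accumulated through year 4 = $196,136 − $102,386 = $93,750.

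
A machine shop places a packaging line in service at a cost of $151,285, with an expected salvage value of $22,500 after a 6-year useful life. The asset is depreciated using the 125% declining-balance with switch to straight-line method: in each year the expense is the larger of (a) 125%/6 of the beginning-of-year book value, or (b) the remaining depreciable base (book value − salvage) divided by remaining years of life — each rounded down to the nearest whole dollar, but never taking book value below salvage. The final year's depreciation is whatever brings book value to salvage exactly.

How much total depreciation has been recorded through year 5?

$111,263

Depreciable base = $151,285 − $22,500 = $128,785.
Year 1: DB = ⌊$151,285 × 125%/6⌋ = $31,517; SL = ⌊$128,785/6⌋ = $21,464 → take DB $31,517. Book value $119,768.
Year 2: DB = ⌊$119,768 × 125%/6⌋ = $24,951; SL = ⌊$97,268/5⌋ = $19,453 → take DB $24,951. Book value $94,817.
Year 3: DB = ⌊$94,817 × 125%/6⌋ = $19,753; SL = ⌊$72,317/4⌋ = $18,079 → take DB $19,753. Book value $75,064.
Year 4: DB = ⌊$75,064 × 125%/6⌋ = $15,638; SL = ⌊$52,564/3⌋ = $17,521 → take SL $17,521. Book value $57,543.
Year 5: DB = ⌊$57,543 × 125%/6⌋ = $11,988; SL = ⌊$35,043/2⌋ = $17,521 → take SL $17,521. Book value $40,022.
Accumulated through year 5 = $151,285 − $40,022 = $111,263.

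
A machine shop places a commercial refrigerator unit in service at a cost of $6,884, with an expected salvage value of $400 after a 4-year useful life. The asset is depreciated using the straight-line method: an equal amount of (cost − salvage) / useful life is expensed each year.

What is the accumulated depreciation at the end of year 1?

Depreciable base = $6,884 − $400 = $6,484.
Annual expense = $6,484 / 4 = $1,621.
End of year 1: book value $5,263.
Accumulated through year 1 = $6,884 − $5,263 = $1,621.

$1,621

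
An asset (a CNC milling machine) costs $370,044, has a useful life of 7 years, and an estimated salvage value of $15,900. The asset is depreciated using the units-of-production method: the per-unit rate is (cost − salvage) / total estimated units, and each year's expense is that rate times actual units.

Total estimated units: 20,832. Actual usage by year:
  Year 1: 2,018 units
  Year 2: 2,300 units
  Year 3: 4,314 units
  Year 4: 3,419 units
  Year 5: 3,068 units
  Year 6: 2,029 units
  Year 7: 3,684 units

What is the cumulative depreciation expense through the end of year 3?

$146,744

Depreciable base = $370,044 − $15,900 = $354,144.
Rate = $354,144 / 20,832 units = $17 per unit.
Year 1: 2,018 × $17 = $34,306. Book value $335,738.
Year 2: 2,300 × $17 = $39,100. Book value $296,638.
Year 3: 4,314 × $17 = $73,338. Book value $223,300.
Accumulated through year 3 = $370,044 − $223,300 = $146,744.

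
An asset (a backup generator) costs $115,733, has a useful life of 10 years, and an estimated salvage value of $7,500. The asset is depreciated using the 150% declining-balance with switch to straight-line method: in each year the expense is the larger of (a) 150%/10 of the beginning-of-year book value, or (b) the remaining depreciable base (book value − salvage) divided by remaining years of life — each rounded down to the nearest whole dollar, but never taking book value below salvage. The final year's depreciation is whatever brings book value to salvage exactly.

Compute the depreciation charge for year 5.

Depreciable base = $115,733 − $7,500 = $108,233.
Year 1: DB = ⌊$115,733 × 150%/10⌋ = $17,359; SL = ⌊$108,233/10⌋ = $10,823 → take DB $17,359. Book value $98,374.
Year 2: DB = ⌊$98,374 × 150%/10⌋ = $14,756; SL = ⌊$90,874/9⌋ = $10,097 → take DB $14,756. Book value $83,618.
Year 3: DB = ⌊$83,618 × 150%/10⌋ = $12,542; SL = ⌊$76,118/8⌋ = $9,514 → take DB $12,542. Book value $71,076.
Year 4: DB = ⌊$71,076 × 150%/10⌋ = $10,661; SL = ⌊$63,576/7⌋ = $9,082 → take DB $10,661. Book value $60,415.
Year 5: DB = ⌊$60,415 × 150%/10⌋ = $9,062; SL = ⌊$52,915/6⌋ = $8,819 → take DB $9,062. Book value $51,353.

$9,062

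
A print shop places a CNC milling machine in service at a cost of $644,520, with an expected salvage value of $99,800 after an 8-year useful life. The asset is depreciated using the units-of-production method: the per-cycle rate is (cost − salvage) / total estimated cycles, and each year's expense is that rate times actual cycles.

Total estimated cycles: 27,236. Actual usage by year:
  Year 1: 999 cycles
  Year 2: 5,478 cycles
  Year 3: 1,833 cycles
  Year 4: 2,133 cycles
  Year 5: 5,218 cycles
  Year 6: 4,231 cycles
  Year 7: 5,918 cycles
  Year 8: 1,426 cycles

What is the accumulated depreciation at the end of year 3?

Depreciable base = $644,520 − $99,800 = $544,720.
Rate = $544,720 / 27,236 cycles = $20 per cycle.
Year 1: 999 × $20 = $19,980. Book value $624,540.
Year 2: 5,478 × $20 = $109,560. Book value $514,980.
Year 3: 1,833 × $20 = $36,660. Book value $478,320.
Accumulated through year 3 = $644,520 − $478,320 = $166,200.

$166,200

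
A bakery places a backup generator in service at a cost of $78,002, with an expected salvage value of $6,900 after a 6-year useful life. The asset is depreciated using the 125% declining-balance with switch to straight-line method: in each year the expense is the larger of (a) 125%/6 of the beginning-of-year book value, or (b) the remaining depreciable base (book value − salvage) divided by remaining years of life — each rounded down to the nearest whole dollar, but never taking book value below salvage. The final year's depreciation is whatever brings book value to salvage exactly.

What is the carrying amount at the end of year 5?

$17,397

Depreciable base = $78,002 − $6,900 = $71,102.
Year 1: DB = ⌊$78,002 × 125%/6⌋ = $16,250; SL = ⌊$71,102/6⌋ = $11,850 → take DB $16,250. Book value $61,752.
Year 2: DB = ⌊$61,752 × 125%/6⌋ = $12,865; SL = ⌊$54,852/5⌋ = $10,970 → take DB $12,865. Book value $48,887.
Year 3: DB = ⌊$48,887 × 125%/6⌋ = $10,184; SL = ⌊$41,987/4⌋ = $10,496 → take SL $10,496. Book value $38,391.
Year 4: DB = ⌊$38,391 × 125%/6⌋ = $7,998; SL = ⌊$31,491/3⌋ = $10,497 → take SL $10,497. Book value $27,894.
Year 5: DB = ⌊$27,894 × 125%/6⌋ = $5,811; SL = ⌊$20,994/2⌋ = $10,497 → take SL $10,497. Book value $17,397.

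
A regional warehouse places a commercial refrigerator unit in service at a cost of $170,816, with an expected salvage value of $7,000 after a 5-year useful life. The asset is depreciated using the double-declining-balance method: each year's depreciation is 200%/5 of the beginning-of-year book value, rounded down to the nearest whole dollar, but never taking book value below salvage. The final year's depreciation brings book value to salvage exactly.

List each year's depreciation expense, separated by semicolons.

Depreciable base = $170,816 − $7,000 = $163,816.
Year 1: ⌊$170,816 × 200%/5⌋ = $68,326. Book value $102,490.
Year 2: ⌊$102,490 × 200%/5⌋ = $40,996. Book value $61,494.
Year 3: ⌊$61,494 × 200%/5⌋ = $24,597. Book value $36,897.
Year 4: ⌊$36,897 × 200%/5⌋ = $14,758. Book value $22,139.
Year 5 (final): $22,139 − $7,000 = $15,139. Book value $7,000.

$68,326; $40,996; $24,597; $14,758; $15,139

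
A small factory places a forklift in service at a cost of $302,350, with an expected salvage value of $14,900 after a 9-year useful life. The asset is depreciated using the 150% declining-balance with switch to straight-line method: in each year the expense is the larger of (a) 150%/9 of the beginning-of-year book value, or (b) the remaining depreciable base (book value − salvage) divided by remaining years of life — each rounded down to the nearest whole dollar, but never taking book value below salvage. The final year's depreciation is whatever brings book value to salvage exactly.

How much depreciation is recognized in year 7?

$26,182

Depreciable base = $302,350 − $14,900 = $287,450.
Year 1: DB = ⌊$302,350 × 150%/9⌋ = $50,391; SL = ⌊$287,450/9⌋ = $31,938 → take DB $50,391. Book value $251,959.
Year 2: DB = ⌊$251,959 × 150%/9⌋ = $41,993; SL = ⌊$237,059/8⌋ = $29,632 → take DB $41,993. Book value $209,966.
Year 3: DB = ⌊$209,966 × 150%/9⌋ = $34,994; SL = ⌊$195,066/7⌋ = $27,866 → take DB $34,994. Book value $174,972.
Year 4: DB = ⌊$174,972 × 150%/9⌋ = $29,162; SL = ⌊$160,072/6⌋ = $26,678 → take DB $29,162. Book value $145,810.
Year 5: DB = ⌊$145,810 × 150%/9⌋ = $24,301; SL = ⌊$130,910/5⌋ = $26,182 → take SL $26,182. Book value $119,628.
Year 6: DB = ⌊$119,628 × 150%/9⌋ = $19,938; SL = ⌊$104,728/4⌋ = $26,182 → take SL $26,182. Book value $93,446.
Year 7: DB = ⌊$93,446 × 150%/9⌋ = $15,574; SL = ⌊$78,546/3⌋ = $26,182 → take SL $26,182. Book value $67,264.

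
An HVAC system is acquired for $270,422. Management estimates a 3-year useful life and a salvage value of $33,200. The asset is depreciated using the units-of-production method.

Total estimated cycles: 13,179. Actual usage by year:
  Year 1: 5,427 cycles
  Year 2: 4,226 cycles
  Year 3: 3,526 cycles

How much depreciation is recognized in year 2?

$76,068

Depreciable base = $270,422 − $33,200 = $237,222.
Rate = $237,222 / 13,179 cycles = $18 per cycle.
Year 1: 5,427 × $18 = $97,686. Book value $172,736.
Year 2: 4,226 × $18 = $76,068. Book value $96,668.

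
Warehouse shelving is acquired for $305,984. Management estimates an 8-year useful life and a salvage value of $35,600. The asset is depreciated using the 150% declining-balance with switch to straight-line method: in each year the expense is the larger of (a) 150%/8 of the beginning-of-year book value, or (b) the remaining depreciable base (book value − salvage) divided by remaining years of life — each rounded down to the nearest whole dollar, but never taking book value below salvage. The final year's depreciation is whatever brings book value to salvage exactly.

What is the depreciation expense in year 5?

$25,003

Depreciable base = $305,984 − $35,600 = $270,384.
Year 1: DB = ⌊$305,984 × 150%/8⌋ = $57,372; SL = ⌊$270,384/8⌋ = $33,798 → take DB $57,372. Book value $248,612.
Year 2: DB = ⌊$248,612 × 150%/8⌋ = $46,614; SL = ⌊$213,012/7⌋ = $30,430 → take DB $46,614. Book value $201,998.
Year 3: DB = ⌊$201,998 × 150%/8⌋ = $37,874; SL = ⌊$166,398/6⌋ = $27,733 → take DB $37,874. Book value $164,124.
Year 4: DB = ⌊$164,124 × 150%/8⌋ = $30,773; SL = ⌊$128,524/5⌋ = $25,704 → take DB $30,773. Book value $133,351.
Year 5: DB = ⌊$133,351 × 150%/8⌋ = $25,003; SL = ⌊$97,751/4⌋ = $24,437 → take DB $25,003. Book value $108,348.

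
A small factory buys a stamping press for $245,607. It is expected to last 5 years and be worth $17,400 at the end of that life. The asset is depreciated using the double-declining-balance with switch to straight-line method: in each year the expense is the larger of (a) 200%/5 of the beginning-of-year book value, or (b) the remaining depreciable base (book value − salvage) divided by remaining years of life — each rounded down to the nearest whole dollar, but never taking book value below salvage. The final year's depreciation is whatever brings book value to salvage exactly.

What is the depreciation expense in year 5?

$14,432

Depreciable base = $245,607 − $17,400 = $228,207.
Year 1: DB = ⌊$245,607 × 200%/5⌋ = $98,242; SL = ⌊$228,207/5⌋ = $45,641 → take DB $98,242. Book value $147,365.
Year 2: DB = ⌊$147,365 × 200%/5⌋ = $58,946; SL = ⌊$129,965/4⌋ = $32,491 → take DB $58,946. Book value $88,419.
Year 3: DB = ⌊$88,419 × 200%/5⌋ = $35,367; SL = ⌊$71,019/3⌋ = $23,673 → take DB $35,367. Book value $53,052.
Year 4: DB = ⌊$53,052 × 200%/5⌋ = $21,220; SL = ⌊$35,652/2⌋ = $17,826 → take DB $21,220. Book value $31,832.
Year 5 (final): $31,832 − $17,400 = $14,432. Book value $17,400.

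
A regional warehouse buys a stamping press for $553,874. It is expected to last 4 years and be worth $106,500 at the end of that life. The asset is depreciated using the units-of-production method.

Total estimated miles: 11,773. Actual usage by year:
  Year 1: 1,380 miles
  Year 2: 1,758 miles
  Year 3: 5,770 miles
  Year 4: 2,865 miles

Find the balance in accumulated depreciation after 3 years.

$338,504

Depreciable base = $553,874 − $106,500 = $447,374.
Rate = $447,374 / 11,773 miles = $38 per mile.
Year 1: 1,380 × $38 = $52,440. Book value $501,434.
Year 2: 1,758 × $38 = $66,804. Book value $434,630.
Year 3: 5,770 × $38 = $219,260. Book value $215,370.
Accumulated through year 3 = $553,874 − $215,370 = $338,504.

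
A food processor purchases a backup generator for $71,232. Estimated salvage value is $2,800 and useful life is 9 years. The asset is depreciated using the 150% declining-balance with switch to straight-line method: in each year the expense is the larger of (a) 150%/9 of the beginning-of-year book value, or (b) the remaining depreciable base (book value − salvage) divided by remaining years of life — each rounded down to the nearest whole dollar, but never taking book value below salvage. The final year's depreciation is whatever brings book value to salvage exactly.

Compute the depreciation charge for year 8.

$6,311

Depreciable base = $71,232 − $2,800 = $68,432.
Year 1: DB = ⌊$71,232 × 150%/9⌋ = $11,872; SL = ⌊$68,432/9⌋ = $7,603 → take DB $11,872. Book value $59,360.
Year 2: DB = ⌊$59,360 × 150%/9⌋ = $9,893; SL = ⌊$56,560/8⌋ = $7,070 → take DB $9,893. Book value $49,467.
Year 3: DB = ⌊$49,467 × 150%/9⌋ = $8,244; SL = ⌊$46,667/7⌋ = $6,666 → take DB $8,244. Book value $41,223.
Year 4: DB = ⌊$41,223 × 150%/9⌋ = $6,870; SL = ⌊$38,423/6⌋ = $6,403 → take DB $6,870. Book value $34,353.
Year 5: DB = ⌊$34,353 × 150%/9⌋ = $5,725; SL = ⌊$31,553/5⌋ = $6,310 → take SL $6,310. Book value $28,043.
Year 6: DB = ⌊$28,043 × 150%/9⌋ = $4,673; SL = ⌊$25,243/4⌋ = $6,310 → take SL $6,310. Book value $21,733.
Year 7: DB = ⌊$21,733 × 150%/9⌋ = $3,622; SL = ⌊$18,933/3⌋ = $6,311 → take SL $6,311. Book value $15,422.
Year 8: DB = ⌊$15,422 × 150%/9⌋ = $2,570; SL = ⌊$12,622/2⌋ = $6,311 → take SL $6,311. Book value $9,111.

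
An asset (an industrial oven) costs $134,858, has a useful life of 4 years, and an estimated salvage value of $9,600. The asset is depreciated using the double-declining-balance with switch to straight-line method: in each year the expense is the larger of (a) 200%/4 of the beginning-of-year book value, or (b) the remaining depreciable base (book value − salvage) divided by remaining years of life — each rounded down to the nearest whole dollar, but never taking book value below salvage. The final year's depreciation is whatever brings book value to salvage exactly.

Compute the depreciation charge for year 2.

$33,714

Depreciable base = $134,858 − $9,600 = $125,258.
Year 1: DB = ⌊$134,858 × 200%/4⌋ = $67,429; SL = ⌊$125,258/4⌋ = $31,314 → take DB $67,429. Book value $67,429.
Year 2: DB = ⌊$67,429 × 200%/4⌋ = $33,714; SL = ⌊$57,829/3⌋ = $19,276 → take DB $33,714. Book value $33,715.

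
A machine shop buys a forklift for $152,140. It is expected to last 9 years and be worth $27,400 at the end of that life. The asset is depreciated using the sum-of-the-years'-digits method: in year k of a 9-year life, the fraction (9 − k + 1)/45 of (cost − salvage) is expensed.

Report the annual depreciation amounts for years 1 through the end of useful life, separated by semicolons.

Depreciable base = $152,140 − $27,400 = $124,740.
Sum of the years' digits = 9+8+7+6+5+4+3+2+1 = 45.
Year 1: $124,740 × 9/45 = $24,948. Book value $127,192.
Year 2: $124,740 × 8/45 = $22,176. Book value $105,016.
Year 3: $124,740 × 7/45 = $19,404. Book value $85,612.
Year 4: $124,740 × 6/45 = $16,632. Book value $68,980.
Year 5: $124,740 × 5/45 = $13,860. Book value $55,120.
Year 6: $124,740 × 4/45 = $11,088. Book value $44,032.
Year 7: $124,740 × 3/45 = $8,316. Book value $35,716.
Year 8: $124,740 × 2/45 = $5,544. Book value $30,172.
Year 9: $124,740 × 1/45 = $2,772. Book value $27,400.

$24,948; $22,176; $19,404; $16,632; $13,860; $11,088; $8,316; $5,544; $2,772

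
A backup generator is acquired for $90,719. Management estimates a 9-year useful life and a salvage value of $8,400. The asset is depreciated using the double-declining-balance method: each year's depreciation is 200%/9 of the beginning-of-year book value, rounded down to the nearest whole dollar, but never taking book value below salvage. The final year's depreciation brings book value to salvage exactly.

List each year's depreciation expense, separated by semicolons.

$20,159; $15,680; $12,195; $9,485; $7,377; $5,738; $4,463; $3,471; $3,751

Depreciable base = $90,719 − $8,400 = $82,319.
Year 1: ⌊$90,719 × 200%/9⌋ = $20,159. Book value $70,560.
Year 2: ⌊$70,560 × 200%/9⌋ = $15,680. Book value $54,880.
Year 3: ⌊$54,880 × 200%/9⌋ = $12,195. Book value $42,685.
Year 4: ⌊$42,685 × 200%/9⌋ = $9,485. Book value $33,200.
Year 5: ⌊$33,200 × 200%/9⌋ = $7,377. Book value $25,823.
Year 6: ⌊$25,823 × 200%/9⌋ = $5,738. Book value $20,085.
Year 7: ⌊$20,085 × 200%/9⌋ = $4,463. Book value $15,622.
Year 8: ⌊$15,622 × 200%/9⌋ = $3,471. Book value $12,151.
Year 9 (final): $12,151 − $8,400 = $3,751. Book value $8,400.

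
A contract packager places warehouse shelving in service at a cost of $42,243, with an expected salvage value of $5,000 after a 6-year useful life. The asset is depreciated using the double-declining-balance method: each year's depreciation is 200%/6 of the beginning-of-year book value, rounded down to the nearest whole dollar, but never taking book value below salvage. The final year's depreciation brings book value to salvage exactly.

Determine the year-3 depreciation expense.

$6,258

Depreciable base = $42,243 − $5,000 = $37,243.
Year 1: ⌊$42,243 × 200%/6⌋ = $14,081. Book value $28,162.
Year 2: ⌊$28,162 × 200%/6⌋ = $9,387. Book value $18,775.
Year 3: ⌊$18,775 × 200%/6⌋ = $6,258. Book value $12,517.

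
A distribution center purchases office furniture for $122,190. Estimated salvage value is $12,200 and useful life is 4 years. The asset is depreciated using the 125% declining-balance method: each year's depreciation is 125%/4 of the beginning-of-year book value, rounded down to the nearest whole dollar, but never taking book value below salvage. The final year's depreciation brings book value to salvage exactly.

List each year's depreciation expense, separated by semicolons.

$38,184; $26,251; $18,048; $27,507

Depreciable base = $122,190 − $12,200 = $109,990.
Year 1: ⌊$122,190 × 125%/4⌋ = $38,184. Book value $84,006.
Year 2: ⌊$84,006 × 125%/4⌋ = $26,251. Book value $57,755.
Year 3: ⌊$57,755 × 125%/4⌋ = $18,048. Book value $39,707.
Year 4 (final): $39,707 − $12,200 = $27,507. Book value $12,200.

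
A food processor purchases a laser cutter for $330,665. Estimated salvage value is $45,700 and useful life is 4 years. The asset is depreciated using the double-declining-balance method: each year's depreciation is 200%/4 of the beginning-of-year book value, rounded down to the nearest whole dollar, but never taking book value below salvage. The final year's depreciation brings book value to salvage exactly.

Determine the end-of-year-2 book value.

Depreciable base = $330,665 − $45,700 = $284,965.
Year 1: ⌊$330,665 × 200%/4⌋ = $165,332. Book value $165,333.
Year 2: ⌊$165,333 × 200%/4⌋ = $82,666. Book value $82,667.

$82,667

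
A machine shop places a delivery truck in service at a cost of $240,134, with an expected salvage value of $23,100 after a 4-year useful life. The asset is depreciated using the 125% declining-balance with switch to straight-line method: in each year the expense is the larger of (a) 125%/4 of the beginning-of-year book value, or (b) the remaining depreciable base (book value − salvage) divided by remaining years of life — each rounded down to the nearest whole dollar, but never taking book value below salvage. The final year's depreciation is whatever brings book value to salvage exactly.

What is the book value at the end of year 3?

Depreciable base = $240,134 − $23,100 = $217,034.
Year 1: DB = ⌊$240,134 × 125%/4⌋ = $75,041; SL = ⌊$217,034/4⌋ = $54,258 → take DB $75,041. Book value $165,093.
Year 2: DB = ⌊$165,093 × 125%/4⌋ = $51,591; SL = ⌊$141,993/3⌋ = $47,331 → take DB $51,591. Book value $113,502.
Year 3: DB = ⌊$113,502 × 125%/4⌋ = $35,469; SL = ⌊$90,402/2⌋ = $45,201 → take SL $45,201. Book value $68,301.

$68,301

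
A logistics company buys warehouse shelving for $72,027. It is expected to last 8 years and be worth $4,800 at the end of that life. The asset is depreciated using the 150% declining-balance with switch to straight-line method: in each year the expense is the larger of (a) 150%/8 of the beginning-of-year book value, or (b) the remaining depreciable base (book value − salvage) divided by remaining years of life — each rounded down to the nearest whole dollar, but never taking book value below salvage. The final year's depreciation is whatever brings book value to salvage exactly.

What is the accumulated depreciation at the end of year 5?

Depreciable base = $72,027 − $4,800 = $67,227.
Year 1: DB = ⌊$72,027 × 150%/8⌋ = $13,505; SL = ⌊$67,227/8⌋ = $8,403 → take DB $13,505. Book value $58,522.
Year 2: DB = ⌊$58,522 × 150%/8⌋ = $10,972; SL = ⌊$53,722/7⌋ = $7,674 → take DB $10,972. Book value $47,550.
Year 3: DB = ⌊$47,550 × 150%/8⌋ = $8,915; SL = ⌊$42,750/6⌋ = $7,125 → take DB $8,915. Book value $38,635.
Year 4: DB = ⌊$38,635 × 150%/8⌋ = $7,244; SL = ⌊$33,835/5⌋ = $6,767 → take DB $7,244. Book value $31,391.
Year 5: DB = ⌊$31,391 × 150%/8⌋ = $5,885; SL = ⌊$26,591/4⌋ = $6,647 → take SL $6,647. Book value $24,744.
Accumulated through year 5 = $72,027 − $24,744 = $47,283.

$47,283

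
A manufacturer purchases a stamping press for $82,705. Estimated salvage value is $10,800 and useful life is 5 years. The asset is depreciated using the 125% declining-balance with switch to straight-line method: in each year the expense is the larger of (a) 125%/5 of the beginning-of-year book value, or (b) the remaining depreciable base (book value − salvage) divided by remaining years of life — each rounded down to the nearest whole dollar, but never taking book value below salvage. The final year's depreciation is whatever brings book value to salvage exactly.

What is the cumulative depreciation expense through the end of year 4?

Depreciable base = $82,705 − $10,800 = $71,905.
Year 1: DB = ⌊$82,705 × 125%/5⌋ = $20,676; SL = ⌊$71,905/5⌋ = $14,381 → take DB $20,676. Book value $62,029.
Year 2: DB = ⌊$62,029 × 125%/5⌋ = $15,507; SL = ⌊$51,229/4⌋ = $12,807 → take DB $15,507. Book value $46,522.
Year 3: DB = ⌊$46,522 × 125%/5⌋ = $11,630; SL = ⌊$35,722/3⌋ = $11,907 → take SL $11,907. Book value $34,615.
Year 4: DB = ⌊$34,615 × 125%/5⌋ = $8,653; SL = ⌊$23,815/2⌋ = $11,907 → take SL $11,907. Book value $22,708.
Accumulated through year 4 = $82,705 − $22,708 = $59,997.

$59,997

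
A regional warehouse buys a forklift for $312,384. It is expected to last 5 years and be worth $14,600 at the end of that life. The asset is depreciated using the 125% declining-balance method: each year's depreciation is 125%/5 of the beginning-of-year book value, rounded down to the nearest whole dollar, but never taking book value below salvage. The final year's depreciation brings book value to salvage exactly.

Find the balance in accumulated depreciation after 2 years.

$136,668

Depreciable base = $312,384 − $14,600 = $297,784.
Year 1: ⌊$312,384 × 125%/5⌋ = $78,096. Book value $234,288.
Year 2: ⌊$234,288 × 125%/5⌋ = $58,572. Book value $175,716.
Accumulated through year 2 = $312,384 − $175,716 = $136,668.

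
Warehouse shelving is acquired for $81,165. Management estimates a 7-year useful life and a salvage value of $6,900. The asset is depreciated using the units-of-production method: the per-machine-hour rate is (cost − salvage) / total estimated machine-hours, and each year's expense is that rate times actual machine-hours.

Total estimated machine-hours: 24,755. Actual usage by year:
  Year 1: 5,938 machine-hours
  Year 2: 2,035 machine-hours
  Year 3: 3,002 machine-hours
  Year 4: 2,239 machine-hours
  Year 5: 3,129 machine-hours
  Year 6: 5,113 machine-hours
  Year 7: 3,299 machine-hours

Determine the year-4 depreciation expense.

$6,717

Depreciable base = $81,165 − $6,900 = $74,265.
Rate = $74,265 / 24,755 machine-hours = $3 per machine-hour.
Year 1: 5,938 × $3 = $17,814. Book value $63,351.
Year 2: 2,035 × $3 = $6,105. Book value $57,246.
Year 3: 3,002 × $3 = $9,006. Book value $48,240.
Year 4: 2,239 × $3 = $6,717. Book value $41,523.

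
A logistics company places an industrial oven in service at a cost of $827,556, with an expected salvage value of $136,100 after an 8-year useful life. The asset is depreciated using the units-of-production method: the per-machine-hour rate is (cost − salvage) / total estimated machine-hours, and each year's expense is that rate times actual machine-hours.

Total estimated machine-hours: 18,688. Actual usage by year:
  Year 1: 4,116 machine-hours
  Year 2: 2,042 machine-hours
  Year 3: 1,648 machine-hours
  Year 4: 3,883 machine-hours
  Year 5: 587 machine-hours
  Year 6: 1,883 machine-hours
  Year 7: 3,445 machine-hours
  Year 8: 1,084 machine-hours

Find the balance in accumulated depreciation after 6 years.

$523,883

Depreciable base = $827,556 − $136,100 = $691,456.
Rate = $691,456 / 18,688 machine-hours = $37 per machine-hour.
Year 1: 4,116 × $37 = $152,292. Book value $675,264.
Year 2: 2,042 × $37 = $75,554. Book value $599,710.
Year 3: 1,648 × $37 = $60,976. Book value $538,734.
Year 4: 3,883 × $37 = $143,671. Book value $395,063.
Year 5: 587 × $37 = $21,719. Book value $373,344.
Year 6: 1,883 × $37 = $69,671. Book value $303,673.
Accumulated through year 6 = $827,556 − $303,673 = $523,883.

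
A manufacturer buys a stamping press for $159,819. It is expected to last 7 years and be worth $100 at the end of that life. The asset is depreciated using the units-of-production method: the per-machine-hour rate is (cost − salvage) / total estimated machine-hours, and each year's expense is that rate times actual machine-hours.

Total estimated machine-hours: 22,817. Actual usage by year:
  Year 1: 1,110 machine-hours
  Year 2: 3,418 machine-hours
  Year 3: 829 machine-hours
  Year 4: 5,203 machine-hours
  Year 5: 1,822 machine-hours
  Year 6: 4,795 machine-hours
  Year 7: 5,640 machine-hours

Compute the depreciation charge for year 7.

$39,480

Depreciable base = $159,819 − $100 = $159,719.
Rate = $159,719 / 22,817 machine-hours = $7 per machine-hour.
Year 1: 1,110 × $7 = $7,770. Book value $152,049.
Year 2: 3,418 × $7 = $23,926. Book value $128,123.
Year 3: 829 × $7 = $5,803. Book value $122,320.
Year 4: 5,203 × $7 = $36,421. Book value $85,899.
Year 5: 1,822 × $7 = $12,754. Book value $73,145.
Year 6: 4,795 × $7 = $33,565. Book value $39,580.
Year 7: 5,640 × $7 = $39,480. Book value $100.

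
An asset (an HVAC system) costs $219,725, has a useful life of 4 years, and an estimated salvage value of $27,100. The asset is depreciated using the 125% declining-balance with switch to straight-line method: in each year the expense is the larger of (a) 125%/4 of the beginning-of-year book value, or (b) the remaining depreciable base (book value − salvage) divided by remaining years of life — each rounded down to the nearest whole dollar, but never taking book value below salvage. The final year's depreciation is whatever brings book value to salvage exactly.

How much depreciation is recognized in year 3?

Depreciable base = $219,725 − $27,100 = $192,625.
Year 1: DB = ⌊$219,725 × 125%/4⌋ = $68,664; SL = ⌊$192,625/4⌋ = $48,156 → take DB $68,664. Book value $151,061.
Year 2: DB = ⌊$151,061 × 125%/4⌋ = $47,206; SL = ⌊$123,961/3⌋ = $41,320 → take DB $47,206. Book value $103,855.
Year 3: DB = ⌊$103,855 × 125%/4⌋ = $32,454; SL = ⌊$76,755/2⌋ = $38,377 → take SL $38,377. Book value $65,478.

$38,377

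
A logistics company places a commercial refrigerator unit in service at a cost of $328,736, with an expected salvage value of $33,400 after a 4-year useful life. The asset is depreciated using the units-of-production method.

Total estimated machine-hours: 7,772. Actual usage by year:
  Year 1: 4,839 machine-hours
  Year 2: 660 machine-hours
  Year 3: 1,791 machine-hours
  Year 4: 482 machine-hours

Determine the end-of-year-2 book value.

Depreciable base = $328,736 − $33,400 = $295,336.
Rate = $295,336 / 7,772 machine-hours = $38 per machine-hour.
Year 1: 4,839 × $38 = $183,882. Book value $144,854.
Year 2: 660 × $38 = $25,080. Book value $119,774.

$119,774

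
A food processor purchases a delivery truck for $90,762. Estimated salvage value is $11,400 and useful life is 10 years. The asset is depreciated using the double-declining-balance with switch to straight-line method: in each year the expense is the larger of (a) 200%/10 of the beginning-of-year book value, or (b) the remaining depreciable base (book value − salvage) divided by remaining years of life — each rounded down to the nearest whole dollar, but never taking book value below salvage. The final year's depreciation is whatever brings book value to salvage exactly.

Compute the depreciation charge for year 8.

Depreciable base = $90,762 − $11,400 = $79,362.
Year 1: DB = ⌊$90,762 × 200%/10⌋ = $18,152; SL = ⌊$79,362/10⌋ = $7,936 → take DB $18,152. Book value $72,610.
Year 2: DB = ⌊$72,610 × 200%/10⌋ = $14,522; SL = ⌊$61,210/9⌋ = $6,801 → take DB $14,522. Book value $58,088.
Year 3: DB = ⌊$58,088 × 200%/10⌋ = $11,617; SL = ⌊$46,688/8⌋ = $5,836 → take DB $11,617. Book value $46,471.
Year 4: DB = ⌊$46,471 × 200%/10⌋ = $9,294; SL = ⌊$35,071/7⌋ = $5,010 → take DB $9,294. Book value $37,177.
Year 5: DB = ⌊$37,177 × 200%/10⌋ = $7,435; SL = ⌊$25,777/6⌋ = $4,296 → take DB $7,435. Book value $29,742.
Year 6: DB = ⌊$29,742 × 200%/10⌋ = $5,948; SL = ⌊$18,342/5⌋ = $3,668 → take DB $5,948. Book value $23,794.
Year 7: DB = ⌊$23,794 × 200%/10⌋ = $4,758; SL = ⌊$12,394/4⌋ = $3,098 → take DB $4,758. Book value $19,036.
Year 8: DB = ⌊$19,036 × 200%/10⌋ = $3,807; SL = ⌊$7,636/3⌋ = $2,545 → take DB $3,807. Book value $15,229.

$3,807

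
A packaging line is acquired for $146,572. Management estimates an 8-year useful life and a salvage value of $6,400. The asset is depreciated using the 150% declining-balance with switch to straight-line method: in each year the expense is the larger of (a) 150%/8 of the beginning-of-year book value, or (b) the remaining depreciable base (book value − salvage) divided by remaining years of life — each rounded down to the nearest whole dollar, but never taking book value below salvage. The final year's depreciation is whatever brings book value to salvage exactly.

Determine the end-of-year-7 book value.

Depreciable base = $146,572 − $6,400 = $140,172.
Year 1: DB = ⌊$146,572 × 150%/8⌋ = $27,482; SL = ⌊$140,172/8⌋ = $17,521 → take DB $27,482. Book value $119,090.
Year 2: DB = ⌊$119,090 × 150%/8⌋ = $22,329; SL = ⌊$112,690/7⌋ = $16,098 → take DB $22,329. Book value $96,761.
Year 3: DB = ⌊$96,761 × 150%/8⌋ = $18,142; SL = ⌊$90,361/6⌋ = $15,060 → take DB $18,142. Book value $78,619.
Year 4: DB = ⌊$78,619 × 150%/8⌋ = $14,741; SL = ⌊$72,219/5⌋ = $14,443 → take DB $14,741. Book value $63,878.
Year 5: DB = ⌊$63,878 × 150%/8⌋ = $11,977; SL = ⌊$57,478/4⌋ = $14,369 → take SL $14,369. Book value $49,509.
Year 6: DB = ⌊$49,509 × 150%/8⌋ = $9,282; SL = ⌊$43,109/3⌋ = $14,369 → take SL $14,369. Book value $35,140.
Year 7: DB = ⌊$35,140 × 150%/8⌋ = $6,588; SL = ⌊$28,740/2⌋ = $14,370 → take SL $14,370. Book value $20,770.

$20,770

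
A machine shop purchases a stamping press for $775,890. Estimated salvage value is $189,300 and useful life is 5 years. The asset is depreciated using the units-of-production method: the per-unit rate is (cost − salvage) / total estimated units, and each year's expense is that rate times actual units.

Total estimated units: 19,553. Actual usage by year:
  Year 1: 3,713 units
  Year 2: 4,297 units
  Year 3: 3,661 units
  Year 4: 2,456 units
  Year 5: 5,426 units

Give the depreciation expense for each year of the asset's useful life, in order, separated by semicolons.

$111,390; $128,910; $109,830; $73,680; $162,780

Depreciable base = $775,890 − $189,300 = $586,590.
Rate = $586,590 / 19,553 units = $30 per unit.
Year 1: 3,713 × $30 = $111,390. Book value $664,500.
Year 2: 4,297 × $30 = $128,910. Book value $535,590.
Year 3: 3,661 × $30 = $109,830. Book value $425,760.
Year 4: 2,456 × $30 = $73,680. Book value $352,080.
Year 5: 5,426 × $30 = $162,780. Book value $189,300.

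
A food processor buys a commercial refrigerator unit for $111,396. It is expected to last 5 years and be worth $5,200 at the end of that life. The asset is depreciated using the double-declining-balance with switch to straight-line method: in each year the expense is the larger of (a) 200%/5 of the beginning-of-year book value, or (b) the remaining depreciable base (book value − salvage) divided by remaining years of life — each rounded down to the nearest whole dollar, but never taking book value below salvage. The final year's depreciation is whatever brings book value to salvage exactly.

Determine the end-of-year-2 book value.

$40,103

Depreciable base = $111,396 − $5,200 = $106,196.
Year 1: DB = ⌊$111,396 × 200%/5⌋ = $44,558; SL = ⌊$106,196/5⌋ = $21,239 → take DB $44,558. Book value $66,838.
Year 2: DB = ⌊$66,838 × 200%/5⌋ = $26,735; SL = ⌊$61,638/4⌋ = $15,409 → take DB $26,735. Book value $40,103.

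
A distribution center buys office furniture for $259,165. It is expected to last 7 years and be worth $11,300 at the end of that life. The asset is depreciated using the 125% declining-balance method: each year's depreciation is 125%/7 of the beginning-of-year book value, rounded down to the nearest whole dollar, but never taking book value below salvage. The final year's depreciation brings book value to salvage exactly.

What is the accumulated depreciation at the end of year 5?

$162,240

Depreciable base = $259,165 − $11,300 = $247,865.
Year 1: ⌊$259,165 × 125%/7⌋ = $46,279. Book value $212,886.
Year 2: ⌊$212,886 × 125%/7⌋ = $38,015. Book value $174,871.
Year 3: ⌊$174,871 × 125%/7⌋ = $31,226. Book value $143,645.
Year 4: ⌊$143,645 × 125%/7⌋ = $25,650. Book value $117,995.
Year 5: ⌊$117,995 × 125%/7⌋ = $21,070. Book value $96,925.
Accumulated through year 5 = $259,165 − $96,925 = $162,240.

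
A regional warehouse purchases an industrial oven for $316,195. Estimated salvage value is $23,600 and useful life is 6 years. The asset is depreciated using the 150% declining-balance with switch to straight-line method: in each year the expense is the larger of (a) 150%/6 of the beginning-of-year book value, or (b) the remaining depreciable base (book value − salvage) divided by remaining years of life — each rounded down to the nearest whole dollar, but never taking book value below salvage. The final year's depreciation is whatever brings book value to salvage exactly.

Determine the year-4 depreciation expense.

Depreciable base = $316,195 − $23,600 = $292,595.
Year 1: DB = ⌊$316,195 × 150%/6⌋ = $79,048; SL = ⌊$292,595/6⌋ = $48,765 → take DB $79,048. Book value $237,147.
Year 2: DB = ⌊$237,147 × 150%/6⌋ = $59,286; SL = ⌊$213,547/5⌋ = $42,709 → take DB $59,286. Book value $177,861.
Year 3: DB = ⌊$177,861 × 150%/6⌋ = $44,465; SL = ⌊$154,261/4⌋ = $38,565 → take DB $44,465. Book value $133,396.
Year 4: DB = ⌊$133,396 × 150%/6⌋ = $33,349; SL = ⌊$109,796/3⌋ = $36,598 → take SL $36,598. Book value $96,798.

$36,598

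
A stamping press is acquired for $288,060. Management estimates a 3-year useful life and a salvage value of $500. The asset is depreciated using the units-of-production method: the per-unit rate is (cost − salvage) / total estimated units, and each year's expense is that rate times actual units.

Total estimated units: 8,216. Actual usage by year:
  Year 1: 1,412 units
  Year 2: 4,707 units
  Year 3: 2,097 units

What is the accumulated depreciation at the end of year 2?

Depreciable base = $288,060 − $500 = $287,560.
Rate = $287,560 / 8,216 units = $35 per unit.
Year 1: 1,412 × $35 = $49,420. Book value $238,640.
Year 2: 4,707 × $35 = $164,745. Book value $73,895.
Accumulated through year 2 = $288,060 − $73,895 = $214,165.

$214,165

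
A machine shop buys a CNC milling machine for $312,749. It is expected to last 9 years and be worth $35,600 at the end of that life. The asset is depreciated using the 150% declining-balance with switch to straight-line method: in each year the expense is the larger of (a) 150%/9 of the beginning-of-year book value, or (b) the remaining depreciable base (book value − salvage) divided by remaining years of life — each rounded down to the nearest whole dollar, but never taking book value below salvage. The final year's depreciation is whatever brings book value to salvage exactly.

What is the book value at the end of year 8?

Depreciable base = $312,749 − $35,600 = $277,149.
Year 1: DB = ⌊$312,749 × 150%/9⌋ = $52,124; SL = ⌊$277,149/9⌋ = $30,794 → take DB $52,124. Book value $260,625.
Year 2: DB = ⌊$260,625 × 150%/9⌋ = $43,437; SL = ⌊$225,025/8⌋ = $28,128 → take DB $43,437. Book value $217,188.
Year 3: DB = ⌊$217,188 × 150%/9⌋ = $36,198; SL = ⌊$181,588/7⌋ = $25,941 → take DB $36,198. Book value $180,990.
Year 4: DB = ⌊$180,990 × 150%/9⌋ = $30,165; SL = ⌊$145,390/6⌋ = $24,231 → take DB $30,165. Book value $150,825.
Year 5: DB = ⌊$150,825 × 150%/9⌋ = $25,137; SL = ⌊$115,225/5⌋ = $23,045 → take DB $25,137. Book value $125,688.
Year 6: DB = ⌊$125,688 × 150%/9⌋ = $20,948; SL = ⌊$90,088/4⌋ = $22,522 → take SL $22,522. Book value $103,166.
Year 7: DB = ⌊$103,166 × 150%/9⌋ = $17,194; SL = ⌊$67,566/3⌋ = $22,522 → take SL $22,522. Book value $80,644.
Year 8: DB = ⌊$80,644 × 150%/9⌋ = $13,440; SL = ⌊$45,044/2⌋ = $22,522 → take SL $22,522. Book value $58,122.

$58,122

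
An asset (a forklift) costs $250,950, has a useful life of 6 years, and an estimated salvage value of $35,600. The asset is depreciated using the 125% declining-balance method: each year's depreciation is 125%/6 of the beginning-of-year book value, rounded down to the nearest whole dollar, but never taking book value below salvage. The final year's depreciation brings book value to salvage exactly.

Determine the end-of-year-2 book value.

$157,280

Depreciable base = $250,950 − $35,600 = $215,350.
Year 1: ⌊$250,950 × 125%/6⌋ = $52,281. Book value $198,669.
Year 2: ⌊$198,669 × 125%/6⌋ = $41,389. Book value $157,280.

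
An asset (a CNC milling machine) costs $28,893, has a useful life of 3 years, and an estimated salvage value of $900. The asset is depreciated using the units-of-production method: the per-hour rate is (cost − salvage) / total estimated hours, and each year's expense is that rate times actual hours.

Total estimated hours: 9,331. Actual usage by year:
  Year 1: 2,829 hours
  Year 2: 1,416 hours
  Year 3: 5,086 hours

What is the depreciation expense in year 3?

$15,258

Depreciable base = $28,893 − $900 = $27,993.
Rate = $27,993 / 9,331 hours = $3 per hour.
Year 1: 2,829 × $3 = $8,487. Book value $20,406.
Year 2: 1,416 × $3 = $4,248. Book value $16,158.
Year 3: 5,086 × $3 = $15,258. Book value $900.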